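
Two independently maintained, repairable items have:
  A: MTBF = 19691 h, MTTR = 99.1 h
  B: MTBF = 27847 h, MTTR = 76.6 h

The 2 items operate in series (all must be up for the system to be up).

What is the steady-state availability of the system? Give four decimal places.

0.9923

A(A) = MTBF/(MTBF+MTTR) = 19691/(19691+99.1) = 0.994992
A(B) = MTBF/(MTBF+MTTR) = 27847/(27847+76.6) = 0.997257
Series availability: 0.994992 × 0.997257 = 0.9923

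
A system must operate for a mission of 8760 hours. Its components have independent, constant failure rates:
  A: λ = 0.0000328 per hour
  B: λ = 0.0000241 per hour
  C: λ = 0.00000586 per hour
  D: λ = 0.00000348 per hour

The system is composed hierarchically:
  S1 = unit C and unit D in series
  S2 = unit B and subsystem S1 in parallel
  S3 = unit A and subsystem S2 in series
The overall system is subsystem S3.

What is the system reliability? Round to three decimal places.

0.739

R(A) = exp(−0.0000328 × 8760) = 0.75027
R(B) = exp(−0.0000241 × 8760) = 0.80968
R(C) = exp(−0.00000586 × 8760) = 0.94996
R(D) = exp(−0.00000348 × 8760) = 0.96998
Series (C and D): 0.94996 × 0.96998 = 0.92144
Parallel (B and [0.92144]): 1 − (1 − 0.80968)(1 − 0.92144) = 0.98505
Series (A and [0.98505]): 0.75027 × 0.98505 = 0.739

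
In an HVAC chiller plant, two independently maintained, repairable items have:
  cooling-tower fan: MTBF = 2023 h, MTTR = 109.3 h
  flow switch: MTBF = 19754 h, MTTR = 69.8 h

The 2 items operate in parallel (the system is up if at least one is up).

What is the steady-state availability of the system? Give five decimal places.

0.99982

A(cooling-tower fan) = MTBF/(MTBF+MTTR) = 2023/(2023+109.3) = 0.948741
A(flow switch) = MTBF/(MTBF+MTTR) = 19754/(19754+69.8) = 0.996479
Parallel availability: 1 − (1 − 0.948741)(1 − 0.996479) = 0.99982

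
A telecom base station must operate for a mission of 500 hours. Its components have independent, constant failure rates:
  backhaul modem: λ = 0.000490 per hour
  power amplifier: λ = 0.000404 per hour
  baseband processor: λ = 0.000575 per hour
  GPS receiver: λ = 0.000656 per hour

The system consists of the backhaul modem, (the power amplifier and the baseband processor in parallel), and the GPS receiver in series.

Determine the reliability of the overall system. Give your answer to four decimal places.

R(backhaul modem) = exp(−0.000490 × 500) = 0.782705
R(power amplifier) = exp(−0.000404 × 500) = 0.817095
R(baseband processor) = exp(−0.000575 × 500) = 0.750137
R(GPS receiver) = exp(−0.000656 × 500) = 0.720363
Parallel (power amplifier and baseband processor): 1 − (1 − 0.817095)(1 − 0.750137) = 0.954299
Series (backhaul modem, [0.954299], and GPS receiver): 0.782705 × 0.954299 × 0.720363 = 0.5381

0.5381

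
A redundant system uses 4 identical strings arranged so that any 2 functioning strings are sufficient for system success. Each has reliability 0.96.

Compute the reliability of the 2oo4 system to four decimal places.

0.9998

R = Σ_{i=2}^{4} C(4,i) p^i (1−p)^{4−i} with p = 0.96
C(4,2)·0.96^2·0.04^2 = 0.008847
C(4,3)·0.96^3·0.04^1 = 0.141558
C(4,4)·0.96^4·0.04^0 = 0.849347
Sum = 0.9998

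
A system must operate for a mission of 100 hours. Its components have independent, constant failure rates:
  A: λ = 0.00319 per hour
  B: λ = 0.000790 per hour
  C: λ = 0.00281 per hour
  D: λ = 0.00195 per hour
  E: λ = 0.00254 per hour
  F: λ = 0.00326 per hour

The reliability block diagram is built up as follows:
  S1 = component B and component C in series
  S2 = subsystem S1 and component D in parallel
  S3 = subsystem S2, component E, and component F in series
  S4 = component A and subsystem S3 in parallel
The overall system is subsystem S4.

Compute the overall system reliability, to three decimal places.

R(A) = exp(−0.00319 × 100) = 0.72688
R(B) = exp(−0.000790 × 100) = 0.92404
R(C) = exp(−0.00281 × 100) = 0.75503
R(D) = exp(−0.00195 × 100) = 0.82283
R(E) = exp(−0.00254 × 100) = 0.77569
R(F) = exp(−0.00326 × 100) = 0.72181
Series (B and C): 0.92404 × 0.75503 = 0.69768
Parallel ([0.69768] and D): 1 − (1 − 0.69768)(1 − 0.82283) = 0.94644
Series ([0.94644], E, and F): 0.94644 × 0.77569 × 0.72181 = 0.52991
Parallel (A and [0.52991]): 1 − (1 − 0.72688)(1 − 0.52991) = 0.872

0.872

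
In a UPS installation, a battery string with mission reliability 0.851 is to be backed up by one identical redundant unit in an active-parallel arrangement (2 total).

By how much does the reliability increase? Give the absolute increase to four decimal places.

R_before = 0.851
R_after = 1 − (1 − 0.851)^2 = 0.9778
ΔR = 0.9778 − 0.851 = 0.1268

0.1268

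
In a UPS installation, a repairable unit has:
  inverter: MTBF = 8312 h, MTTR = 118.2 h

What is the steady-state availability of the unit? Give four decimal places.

A(inverter) = MTBF/(MTBF+MTTR) = 8312/(8312+118.2) = 0.9860

0.9860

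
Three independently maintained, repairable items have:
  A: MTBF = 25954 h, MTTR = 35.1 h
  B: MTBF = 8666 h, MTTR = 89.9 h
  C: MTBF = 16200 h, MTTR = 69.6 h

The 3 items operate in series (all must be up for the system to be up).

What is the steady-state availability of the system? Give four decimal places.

A(A) = MTBF/(MTBF+MTTR) = 25954/(25954+35.1) = 0.998649
A(B) = MTBF/(MTBF+MTTR) = 8666/(8666+89.9) = 0.989733
A(C) = MTBF/(MTBF+MTTR) = 16200/(16200+69.6) = 0.995722
Series availability: 0.998649 × 0.989733 × 0.995722 = 0.9842

0.9842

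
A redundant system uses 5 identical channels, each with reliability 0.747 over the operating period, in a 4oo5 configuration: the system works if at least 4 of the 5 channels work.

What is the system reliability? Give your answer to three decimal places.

0.626

R = Σ_{i=4}^{5} C(5,i) p^i (1−p)^{5−i} with p = 0.747
C(5,4)·0.747^4·0.253^1 = 0.39389
C(5,5)·0.747^5·0.253^0 = 0.23260
Sum = 0.626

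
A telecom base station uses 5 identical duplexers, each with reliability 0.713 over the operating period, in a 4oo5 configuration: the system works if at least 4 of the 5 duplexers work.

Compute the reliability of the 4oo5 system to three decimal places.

0.555

R = Σ_{i=4}^{5} C(5,i) p^i (1−p)^{5−i} with p = 0.713
C(5,4)·0.713^4·0.287^1 = 0.37086
C(5,5)·0.713^5·0.287^0 = 0.18427
Sum = 0.555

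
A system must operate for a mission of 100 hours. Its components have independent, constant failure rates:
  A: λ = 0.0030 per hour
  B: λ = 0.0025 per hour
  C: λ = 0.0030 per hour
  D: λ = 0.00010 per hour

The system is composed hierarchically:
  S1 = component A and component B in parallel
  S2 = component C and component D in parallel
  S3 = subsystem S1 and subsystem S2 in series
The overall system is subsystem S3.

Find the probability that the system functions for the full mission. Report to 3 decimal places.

0.940

R(A) = exp(−0.0030 × 100) = 0.74082
R(B) = exp(−0.0025 × 100) = 0.77880
R(C) = exp(−0.0030 × 100) = 0.74082
R(D) = exp(−0.00010 × 100) = 0.99005
Parallel (A and B): 1 − (1 − 0.74082)(1 − 0.77880) = 0.94267
Parallel (C and D): 1 − (1 − 0.74082)(1 − 0.99005) = 0.99742
Series ([0.94267] and [0.99742]): 0.94267 × 0.99742 = 0.940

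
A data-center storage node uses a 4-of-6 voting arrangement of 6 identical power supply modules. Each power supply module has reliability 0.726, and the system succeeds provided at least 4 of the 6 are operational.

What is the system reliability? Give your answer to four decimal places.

R = Σ_{i=4}^{6} C(6,i) p^i (1−p)^{6−i} with p = 0.726
C(6,4)·0.726^4·0.274^2 = 0.312852
C(6,5)·0.726^5·0.274^1 = 0.331577
C(6,6)·0.726^6·0.274^0 = 0.146427
Sum = 0.7909

0.7909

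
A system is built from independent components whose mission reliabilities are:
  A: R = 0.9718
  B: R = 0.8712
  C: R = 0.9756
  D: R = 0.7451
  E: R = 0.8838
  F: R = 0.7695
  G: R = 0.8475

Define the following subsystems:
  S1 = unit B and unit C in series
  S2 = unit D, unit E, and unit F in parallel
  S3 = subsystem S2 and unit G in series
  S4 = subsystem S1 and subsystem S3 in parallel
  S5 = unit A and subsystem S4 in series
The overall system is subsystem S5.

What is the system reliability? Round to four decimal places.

0.9487

Series (B and C): 0.871200 × 0.975600 = 0.849943
Parallel (D, E, and F): 1 − (1 − 0.745100)(1 − 0.883800)(1 − 0.769500) = 0.993173
Series ([0.993173] and G): 0.993173 × 0.847500 = 0.841714
Parallel ([0.849943] and [0.841714]): 1 − (1 − 0.849943)(1 − 0.841714) = 0.976248
Series (A and [0.976248]): 0.971800 × 0.976248 = 0.9487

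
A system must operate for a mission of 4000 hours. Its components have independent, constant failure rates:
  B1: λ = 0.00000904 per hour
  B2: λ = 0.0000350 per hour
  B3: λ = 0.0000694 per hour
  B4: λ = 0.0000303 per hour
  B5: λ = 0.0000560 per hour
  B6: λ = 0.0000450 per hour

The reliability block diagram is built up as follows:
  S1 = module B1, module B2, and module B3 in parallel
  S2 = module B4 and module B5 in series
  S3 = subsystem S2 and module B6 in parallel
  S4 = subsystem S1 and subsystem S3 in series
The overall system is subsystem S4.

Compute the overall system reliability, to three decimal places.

0.951

R(B1) = exp(−0.00000904 × 4000) = 0.96449
R(B2) = exp(−0.0000350 × 4000) = 0.86936
R(B3) = exp(−0.0000694 × 4000) = 0.75760
R(B4) = exp(−0.0000303 × 4000) = 0.88586
R(B5) = exp(−0.0000560 × 4000) = 0.79932
R(B6) = exp(−0.0000450 × 4000) = 0.83527
Parallel (B1, B2, and B3): 1 − (1 − 0.96449)(1 − 0.86936)(1 − 0.75760) = 0.99888
Series (B4 and B5): 0.88586 × 0.79932 = 0.70809
Parallel ([0.70809] and B6): 1 − (1 − 0.70809)(1 − 0.83527) = 0.95191
Series ([0.99888] and [0.95191]): 0.99888 × 0.95191 = 0.951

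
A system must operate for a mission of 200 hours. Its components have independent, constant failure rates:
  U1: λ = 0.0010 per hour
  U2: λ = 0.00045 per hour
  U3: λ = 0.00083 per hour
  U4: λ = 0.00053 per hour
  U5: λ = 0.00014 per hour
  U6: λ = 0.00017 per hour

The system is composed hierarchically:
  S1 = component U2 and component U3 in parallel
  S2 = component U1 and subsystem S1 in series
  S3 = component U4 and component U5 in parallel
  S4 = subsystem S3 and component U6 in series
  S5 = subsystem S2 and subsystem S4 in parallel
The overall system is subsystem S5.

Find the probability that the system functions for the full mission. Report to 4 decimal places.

0.9931

R(U1) = exp(−0.0010 × 200) = 0.818731
R(U2) = exp(−0.00045 × 200) = 0.913931
R(U3) = exp(−0.00083 × 200) = 0.847046
R(U4) = exp(−0.00053 × 200) = 0.899425
R(U5) = exp(−0.00014 × 200) = 0.972388
R(U6) = exp(−0.00017 × 200) = 0.966572
Parallel (U2 and U3): 1 − (1 − 0.913931)(1 − 0.847046) = 0.986835
Series (U1 and [0.986835]): 0.818731 × 0.986835 = 0.807952
Parallel (U4 and U5): 1 − (1 − 0.899425)(1 − 0.972388) = 0.997223
Series ([0.997223] and U6): 0.997223 × 0.966572 = 0.963888
Parallel ([0.807952] and [0.963888]): 1 − (1 − 0.807952)(1 − 0.963888) = 0.9931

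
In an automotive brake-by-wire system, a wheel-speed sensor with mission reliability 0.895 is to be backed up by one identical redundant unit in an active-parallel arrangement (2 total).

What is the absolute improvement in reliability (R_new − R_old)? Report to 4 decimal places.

R_before = 0.895
R_after = 1 − (1 − 0.895)^2 = 0.9890
ΔR = 0.9890 − 0.895 = 0.0940

0.0940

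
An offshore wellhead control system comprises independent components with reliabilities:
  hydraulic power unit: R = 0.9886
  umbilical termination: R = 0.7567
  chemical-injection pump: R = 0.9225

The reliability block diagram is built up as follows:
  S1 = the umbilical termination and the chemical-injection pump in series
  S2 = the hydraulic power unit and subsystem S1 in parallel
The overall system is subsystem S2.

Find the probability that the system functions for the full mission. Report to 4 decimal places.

0.9966

Series (umbilical termination and chemical-injection pump): 0.756700 × 0.922500 = 0.698056
Parallel (hydraulic power unit and [0.698056]): 1 − (1 − 0.988600)(1 − 0.698056) = 0.9966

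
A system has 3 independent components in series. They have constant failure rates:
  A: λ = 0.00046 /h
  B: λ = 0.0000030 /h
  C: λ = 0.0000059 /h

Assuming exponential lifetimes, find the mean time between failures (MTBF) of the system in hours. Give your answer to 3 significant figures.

Series of exponential components: λ_sys = Σ λ_i
λ_sys = 0.00046 + 0.0000030 + 0.0000059 = 4.6890e-04 /h
MTBF = 1 / λ_sys = 2130 h

2130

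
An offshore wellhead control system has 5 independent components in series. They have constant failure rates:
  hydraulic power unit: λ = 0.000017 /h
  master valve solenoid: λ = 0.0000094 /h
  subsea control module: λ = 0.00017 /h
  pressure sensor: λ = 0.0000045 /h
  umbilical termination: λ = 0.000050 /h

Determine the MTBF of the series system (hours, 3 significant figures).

3990

Series of exponential components: λ_sys = Σ λ_i
λ_sys = 0.000017 + 0.0000094 + 0.00017 + 0.0000045 + 0.000050 = 2.5090e-04 /h
MTBF = 1 / λ_sys = 3990 h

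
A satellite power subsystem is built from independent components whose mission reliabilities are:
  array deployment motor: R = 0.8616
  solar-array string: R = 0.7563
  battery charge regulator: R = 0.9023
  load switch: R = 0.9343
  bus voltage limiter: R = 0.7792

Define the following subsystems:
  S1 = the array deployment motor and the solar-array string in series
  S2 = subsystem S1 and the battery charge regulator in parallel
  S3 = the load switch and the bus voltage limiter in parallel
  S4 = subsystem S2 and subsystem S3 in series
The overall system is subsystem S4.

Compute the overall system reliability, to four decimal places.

0.9520

Series (array deployment motor and solar-array string): 0.861600 × 0.756300 = 0.651628
Parallel ([0.651628] and battery charge regulator): 1 − (1 − 0.651628)(1 − 0.902300) = 0.965964
Parallel (load switch and bus voltage limiter): 1 − (1 − 0.934300)(1 − 0.779200) = 0.985493
Series ([0.965964] and [0.985493]): 0.965964 × 0.985493 = 0.9520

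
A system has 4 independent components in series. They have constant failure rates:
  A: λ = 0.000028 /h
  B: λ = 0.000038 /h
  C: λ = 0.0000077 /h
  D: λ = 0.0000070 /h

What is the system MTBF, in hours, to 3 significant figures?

Series of exponential components: λ_sys = Σ λ_i
λ_sys = 0.000028 + 0.000038 + 0.0000077 + 0.0000070 = 8.0700e-05 /h
MTBF = 1 / λ_sys = 12400 h

12400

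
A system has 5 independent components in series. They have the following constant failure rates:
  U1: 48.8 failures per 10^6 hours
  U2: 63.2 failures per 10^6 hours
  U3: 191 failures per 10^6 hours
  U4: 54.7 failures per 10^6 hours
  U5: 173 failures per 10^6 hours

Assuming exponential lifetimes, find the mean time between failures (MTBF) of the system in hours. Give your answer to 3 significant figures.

Series of exponential components: λ_sys = Σ λ_i
λ_sys = 0.0000488 + 0.0000632 + 0.000191 + 0.0000547 + 0.000173 = 5.3070e-04 /h
MTBF = 1 / λ_sys = 1880 h

1880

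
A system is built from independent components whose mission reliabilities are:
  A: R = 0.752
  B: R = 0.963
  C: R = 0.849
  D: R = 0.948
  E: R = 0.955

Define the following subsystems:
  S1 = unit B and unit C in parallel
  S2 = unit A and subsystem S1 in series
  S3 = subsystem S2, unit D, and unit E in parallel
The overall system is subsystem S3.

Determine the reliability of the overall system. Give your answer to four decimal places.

0.9994

Parallel (B and C): 1 − (1 − 0.963000)(1 − 0.849000) = 0.994413
Series (A and [0.994413]): 0.752000 × 0.994413 = 0.747799
Parallel ([0.747799], D, and E): 1 − (1 − 0.747799)(1 − 0.948000)(1 − 0.955000) = 0.9994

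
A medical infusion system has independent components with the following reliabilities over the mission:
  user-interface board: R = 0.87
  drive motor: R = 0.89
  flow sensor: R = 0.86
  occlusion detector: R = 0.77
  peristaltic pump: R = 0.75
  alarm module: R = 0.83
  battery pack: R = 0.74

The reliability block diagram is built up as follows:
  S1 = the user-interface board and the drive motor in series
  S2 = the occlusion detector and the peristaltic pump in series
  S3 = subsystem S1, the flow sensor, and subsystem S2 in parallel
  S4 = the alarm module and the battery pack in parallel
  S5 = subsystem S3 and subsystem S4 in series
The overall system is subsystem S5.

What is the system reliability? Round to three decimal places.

Series (user-interface board and drive motor): 0.87000 × 0.89000 = 0.77430
Series (occlusion detector and peristaltic pump): 0.77000 × 0.75000 = 0.57750
Parallel ([0.77430], flow sensor, and [0.57750]): 1 − (1 − 0.77430)(1 − 0.86000)(1 − 0.57750) = 0.98665
Parallel (alarm module and battery pack): 1 − (1 − 0.83000)(1 − 0.74000) = 0.95580
Series ([0.98665] and [0.95580]): 0.98665 × 0.95580 = 0.943

0.943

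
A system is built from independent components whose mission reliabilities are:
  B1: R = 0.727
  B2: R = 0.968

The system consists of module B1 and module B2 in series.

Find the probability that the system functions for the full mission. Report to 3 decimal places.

Series (B1 and B2): 0.72700 × 0.96800 = 0.704

0.704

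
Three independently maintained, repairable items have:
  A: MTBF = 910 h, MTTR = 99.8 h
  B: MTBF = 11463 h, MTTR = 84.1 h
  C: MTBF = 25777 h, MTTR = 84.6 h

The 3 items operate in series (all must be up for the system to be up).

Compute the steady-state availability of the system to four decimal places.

0.8917

A(A) = MTBF/(MTBF+MTTR) = 910/(910+99.8) = 0.901169
A(B) = MTBF/(MTBF+MTTR) = 11463/(11463+84.1) = 0.992717
A(C) = MTBF/(MTBF+MTTR) = 25777/(25777+84.6) = 0.996729
Series availability: 0.901169 × 0.992717 × 0.996729 = 0.8917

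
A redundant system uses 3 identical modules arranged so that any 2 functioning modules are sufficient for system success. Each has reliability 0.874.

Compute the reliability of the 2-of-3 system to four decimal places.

0.9564

R = Σ_{i=2}^{3} C(3,i) p^i (1−p)^{3−i} with p = 0.874
C(3,2)·0.874^2·0.126^1 = 0.288745
C(3,3)·0.874^3·0.126^0 = 0.667628
Sum = 0.9564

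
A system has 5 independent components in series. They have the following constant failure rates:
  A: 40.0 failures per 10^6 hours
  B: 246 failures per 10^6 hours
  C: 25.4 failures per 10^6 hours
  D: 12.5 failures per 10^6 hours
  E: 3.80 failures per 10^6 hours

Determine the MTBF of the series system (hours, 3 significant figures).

3050

Series of exponential components: λ_sys = Σ λ_i
λ_sys = 0.0000400 + 0.000246 + 0.0000254 + 0.0000125 + 0.00000380 = 3.2770e-04 /h
MTBF = 1 / λ_sys = 3050 h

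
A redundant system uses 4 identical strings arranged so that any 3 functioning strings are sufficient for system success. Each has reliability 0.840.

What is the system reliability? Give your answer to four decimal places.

0.8772

R = Σ_{i=3}^{4} C(4,i) p^i (1−p)^{4−i} with p = 0.840
C(4,3)·0.840^3·0.160^1 = 0.379331
C(4,4)·0.840^4·0.160^0 = 0.497871
Sum = 0.8772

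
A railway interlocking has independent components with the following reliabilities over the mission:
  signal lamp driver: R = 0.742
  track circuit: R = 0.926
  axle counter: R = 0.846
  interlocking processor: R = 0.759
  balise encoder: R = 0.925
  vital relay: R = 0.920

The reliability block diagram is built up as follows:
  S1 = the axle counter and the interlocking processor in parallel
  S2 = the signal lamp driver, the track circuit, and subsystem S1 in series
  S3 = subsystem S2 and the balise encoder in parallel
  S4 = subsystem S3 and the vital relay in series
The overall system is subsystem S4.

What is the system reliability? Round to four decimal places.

Parallel (axle counter and interlocking processor): 1 − (1 − 0.846000)(1 − 0.759000) = 0.962886
Series (signal lamp driver, track circuit, and [0.962886]): 0.742000 × 0.926000 × 0.962886 = 0.661591
Parallel ([0.661591] and balise encoder): 1 − (1 − 0.661591)(1 − 0.925000) = 0.974619
Series ([0.974619] and vital relay): 0.974619 × 0.920000 = 0.8966

0.8966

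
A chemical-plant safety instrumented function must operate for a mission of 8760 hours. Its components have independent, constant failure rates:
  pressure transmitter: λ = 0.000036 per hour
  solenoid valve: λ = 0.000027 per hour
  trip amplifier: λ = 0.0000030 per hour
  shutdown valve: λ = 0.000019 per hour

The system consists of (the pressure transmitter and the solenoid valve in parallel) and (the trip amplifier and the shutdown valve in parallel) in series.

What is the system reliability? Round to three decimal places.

0.939

R(pressure transmitter) = exp(−0.000036 × 8760) = 0.72953
R(solenoid valve) = exp(−0.000027 × 8760) = 0.78937
R(trip amplifier) = exp(−0.0000030 × 8760) = 0.97406
R(shutdown valve) = exp(−0.000019 × 8760) = 0.84667
Parallel (pressure transmitter and solenoid valve): 1 − (1 − 0.72953)(1 − 0.78937) = 0.94303
Parallel (trip amplifier and shutdown valve): 1 − (1 − 0.97406)(1 − 0.84667) = 0.99602
Series ([0.94303] and [0.99602]): 0.94303 × 0.99602 = 0.939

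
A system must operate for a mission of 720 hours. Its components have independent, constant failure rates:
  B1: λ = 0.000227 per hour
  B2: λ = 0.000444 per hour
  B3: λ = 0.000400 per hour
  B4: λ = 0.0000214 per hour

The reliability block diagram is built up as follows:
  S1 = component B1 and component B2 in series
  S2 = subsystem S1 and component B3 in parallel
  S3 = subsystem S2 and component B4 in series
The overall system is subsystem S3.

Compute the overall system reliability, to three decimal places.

0.890

R(B1) = exp(−0.000227 × 720) = 0.84922
R(B2) = exp(−0.000444 × 720) = 0.72638
R(B3) = exp(−0.000400 × 720) = 0.74976
R(B4) = exp(−0.0000214 × 720) = 0.98471
Series (B1 and B2): 0.84922 × 0.72638 = 0.61686
Parallel ([0.61686] and B3): 1 − (1 − 0.61686)(1 − 0.74976) = 0.90412
Series ([0.90412] and B4): 0.90412 × 0.98471 = 0.890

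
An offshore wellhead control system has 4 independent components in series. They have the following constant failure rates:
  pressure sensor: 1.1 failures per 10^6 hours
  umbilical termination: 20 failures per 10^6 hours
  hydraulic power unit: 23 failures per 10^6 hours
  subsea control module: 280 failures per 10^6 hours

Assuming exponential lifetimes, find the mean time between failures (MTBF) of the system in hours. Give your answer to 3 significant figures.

Series of exponential components: λ_sys = Σ λ_i
λ_sys = 0.0000011 + 0.000020 + 0.000023 + 0.00028 = 3.2410e-04 /h
MTBF = 1 / λ_sys = 3090 h

3090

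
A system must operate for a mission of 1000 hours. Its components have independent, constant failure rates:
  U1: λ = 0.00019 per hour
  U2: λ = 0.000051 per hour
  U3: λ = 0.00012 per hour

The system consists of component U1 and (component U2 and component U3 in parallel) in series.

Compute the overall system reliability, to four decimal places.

R(U1) = exp(−0.00019 × 1000) = 0.826959
R(U2) = exp(−0.000051 × 1000) = 0.950279
R(U3) = exp(−0.00012 × 1000) = 0.886920
Parallel (U2 and U3): 1 − (1 − 0.950279)(1 − 0.886920) = 0.994378
Series (U1 and [0.994378]): 0.826959 × 0.994378 = 0.8223

0.8223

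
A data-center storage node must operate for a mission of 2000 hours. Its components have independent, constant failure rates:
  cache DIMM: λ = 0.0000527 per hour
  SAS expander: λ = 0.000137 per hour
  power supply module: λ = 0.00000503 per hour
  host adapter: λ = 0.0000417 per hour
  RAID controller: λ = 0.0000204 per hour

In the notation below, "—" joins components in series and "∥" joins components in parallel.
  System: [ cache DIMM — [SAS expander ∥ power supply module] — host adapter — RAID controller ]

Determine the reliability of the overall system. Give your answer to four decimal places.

R(cache DIMM) = exp(−0.0000527 × 2000) = 0.899964
R(SAS expander) = exp(−0.000137 × 2000) = 0.760332
R(power supply module) = exp(−0.00000503 × 2000) = 0.989990
R(host adapter) = exp(−0.0000417 × 2000) = 0.919983
R(RAID controller) = exp(−0.0000204 × 2000) = 0.960021
Parallel (SAS expander and power supply module): 1 − (1 − 0.760332)(1 − 0.989990) = 0.997601
Series (cache DIMM, [0.997601], host adapter, and RAID controller): 0.899964 × 0.997601 × 0.919983 × 0.960021 = 0.7929

0.7929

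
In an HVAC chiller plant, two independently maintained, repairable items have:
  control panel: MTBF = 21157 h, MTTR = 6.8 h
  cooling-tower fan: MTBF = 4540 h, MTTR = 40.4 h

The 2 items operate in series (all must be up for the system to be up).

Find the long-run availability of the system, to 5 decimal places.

A(control panel) = MTBF/(MTBF+MTTR) = 21157/(21157+6.8) = 0.999679
A(cooling-tower fan) = MTBF/(MTBF+MTTR) = 4540/(4540+40.4) = 0.991180
Series availability: 0.999679 × 0.991180 = 0.99086

0.99086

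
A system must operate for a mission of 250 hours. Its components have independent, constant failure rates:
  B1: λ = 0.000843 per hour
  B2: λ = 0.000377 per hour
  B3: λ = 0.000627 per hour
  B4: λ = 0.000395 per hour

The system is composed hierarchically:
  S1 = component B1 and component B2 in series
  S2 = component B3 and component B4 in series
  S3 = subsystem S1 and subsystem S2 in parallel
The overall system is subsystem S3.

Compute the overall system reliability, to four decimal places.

R(B1) = exp(−0.000843 × 250) = 0.809977
R(B2) = exp(−0.000377 × 250) = 0.910055
R(B3) = exp(−0.000627 × 250) = 0.854918
R(B4) = exp(−0.000395 × 250) = 0.905969
Series (B1 and B2): 0.809977 × 0.910055 = 0.737124
Series (B3 and B4): 0.854918 × 0.905969 = 0.774529
Parallel ([0.737124] and [0.774529]): 1 − (1 − 0.737124)(1 − 0.774529) = 0.9407

0.9407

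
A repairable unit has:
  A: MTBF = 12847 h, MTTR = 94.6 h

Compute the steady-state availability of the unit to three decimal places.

0.993

A(A) = MTBF/(MTBF+MTTR) = 12847/(12847+94.6) = 0.993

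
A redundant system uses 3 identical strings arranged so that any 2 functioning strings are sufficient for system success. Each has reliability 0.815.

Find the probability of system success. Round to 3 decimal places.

R = Σ_{i=2}^{3} C(3,i) p^i (1−p)^{3−i} with p = 0.815
C(3,2)·0.815^2·0.185^1 = 0.36864
C(3,3)·0.815^3·0.185^0 = 0.54134
Sum = 0.910

0.910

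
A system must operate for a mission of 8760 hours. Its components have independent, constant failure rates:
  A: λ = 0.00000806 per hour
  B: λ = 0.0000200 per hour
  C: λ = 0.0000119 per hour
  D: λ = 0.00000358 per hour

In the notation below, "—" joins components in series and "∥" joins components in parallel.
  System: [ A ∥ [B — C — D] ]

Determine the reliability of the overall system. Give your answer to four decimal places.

R(A) = exp(−0.00000806 × 8760) = 0.931829
R(B) = exp(−0.0000200 × 8760) = 0.839289
R(C) = exp(−0.0000119 × 8760) = 0.901005
R(D) = exp(−0.00000358 × 8760) = 0.969126
Series (B, C, and D): 0.839289 × 0.901005 × 0.969126 = 0.732857
Parallel (A and [0.732857]): 1 − (1 − 0.931829)(1 − 0.732857) = 0.9818

0.9818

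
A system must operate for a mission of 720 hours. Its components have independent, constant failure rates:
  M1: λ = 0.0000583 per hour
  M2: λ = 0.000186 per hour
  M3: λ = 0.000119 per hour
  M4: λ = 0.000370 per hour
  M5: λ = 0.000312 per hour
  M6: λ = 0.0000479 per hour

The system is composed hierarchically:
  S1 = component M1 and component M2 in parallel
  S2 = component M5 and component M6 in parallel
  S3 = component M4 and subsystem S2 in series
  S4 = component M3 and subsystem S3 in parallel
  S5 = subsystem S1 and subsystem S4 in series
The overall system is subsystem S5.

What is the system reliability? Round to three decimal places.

0.975

R(M1) = exp(−0.0000583 × 720) = 0.95889
R(M2) = exp(−0.000186 × 720) = 0.87466
R(M3) = exp(−0.000119 × 720) = 0.91789
R(M4) = exp(−0.000370 × 720) = 0.76613
R(M5) = exp(−0.000312 × 720) = 0.79880
R(M6) = exp(−0.0000479 × 720) = 0.96610
Parallel (M1 and M2): 1 − (1 − 0.95889)(1 − 0.87466) = 0.99485
Parallel (M5 and M6): 1 − (1 − 0.79880)(1 − 0.96610) = 0.99318
Series (M4 and [0.99318]): 0.76613 × 0.99318 = 0.76090
Parallel (M3 and [0.76090]): 1 − (1 − 0.91789)(1 − 0.76090) = 0.98037
Series ([0.99485] and [0.98037]): 0.99485 × 0.98037 = 0.975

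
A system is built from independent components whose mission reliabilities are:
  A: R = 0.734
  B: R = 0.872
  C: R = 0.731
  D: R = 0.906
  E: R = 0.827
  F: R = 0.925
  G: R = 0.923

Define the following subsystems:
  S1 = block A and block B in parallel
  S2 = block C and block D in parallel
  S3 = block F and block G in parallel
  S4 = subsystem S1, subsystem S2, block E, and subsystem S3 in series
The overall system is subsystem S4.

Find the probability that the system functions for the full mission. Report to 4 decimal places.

0.7741

Parallel (A and B): 1 − (1 − 0.734000)(1 − 0.872000) = 0.965952
Parallel (C and D): 1 − (1 − 0.731000)(1 − 0.906000) = 0.974714
Parallel (F and G): 1 − (1 − 0.925000)(1 − 0.923000) = 0.994225
Series ([0.965952], [0.974714], E, and [0.994225]): 0.965952 × 0.974714 × 0.827000 × 0.994225 = 0.7741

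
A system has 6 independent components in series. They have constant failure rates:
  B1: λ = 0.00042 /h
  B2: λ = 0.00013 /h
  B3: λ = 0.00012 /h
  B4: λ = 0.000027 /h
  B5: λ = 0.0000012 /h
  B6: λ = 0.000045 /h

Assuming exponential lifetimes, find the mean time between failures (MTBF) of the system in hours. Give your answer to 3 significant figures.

1350

Series of exponential components: λ_sys = Σ λ_i
λ_sys = 0.00042 + 0.00013 + 0.00012 + 0.000027 + 0.0000012 + 0.000045 = 7.4320e-04 /h
MTBF = 1 / λ_sys = 1350 h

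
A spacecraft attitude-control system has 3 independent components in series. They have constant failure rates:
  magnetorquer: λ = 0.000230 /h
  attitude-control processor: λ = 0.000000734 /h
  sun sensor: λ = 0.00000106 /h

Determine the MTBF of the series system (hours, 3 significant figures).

4310

Series of exponential components: λ_sys = Σ λ_i
λ_sys = 0.000230 + 0.000000734 + 0.00000106 = 2.3179e-04 /h
MTBF = 1 / λ_sys = 4310 h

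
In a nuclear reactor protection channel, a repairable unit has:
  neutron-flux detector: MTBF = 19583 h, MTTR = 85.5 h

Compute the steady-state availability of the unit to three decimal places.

A(neutron-flux detector) = MTBF/(MTBF+MTTR) = 19583/(19583+85.5) = 0.996

0.996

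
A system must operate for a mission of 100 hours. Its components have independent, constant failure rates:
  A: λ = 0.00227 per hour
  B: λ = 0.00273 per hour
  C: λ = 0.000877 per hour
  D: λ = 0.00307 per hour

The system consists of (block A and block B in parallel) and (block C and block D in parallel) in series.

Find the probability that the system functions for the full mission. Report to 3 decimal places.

0.930

R(A) = exp(−0.00227 × 100) = 0.79692
R(B) = exp(−0.00273 × 100) = 0.76109
R(C) = exp(−0.000877 × 100) = 0.91604
R(D) = exp(−0.00307 × 100) = 0.73565
Parallel (A and B): 1 − (1 − 0.79692)(1 − 0.76109) = 0.95148
Parallel (C and D): 1 − (1 − 0.91604)(1 − 0.73565) = 0.97781
Series ([0.95148] and [0.97781]): 0.95148 × 0.97781 = 0.930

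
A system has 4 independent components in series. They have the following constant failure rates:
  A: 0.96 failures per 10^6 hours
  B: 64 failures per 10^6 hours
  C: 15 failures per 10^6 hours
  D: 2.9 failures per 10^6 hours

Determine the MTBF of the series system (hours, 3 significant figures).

Series of exponential components: λ_sys = Σ λ_i
λ_sys = 0.00000096 + 0.000064 + 0.000015 + 0.0000029 = 8.2860e-05 /h
MTBF = 1 / λ_sys = 12100 h

12100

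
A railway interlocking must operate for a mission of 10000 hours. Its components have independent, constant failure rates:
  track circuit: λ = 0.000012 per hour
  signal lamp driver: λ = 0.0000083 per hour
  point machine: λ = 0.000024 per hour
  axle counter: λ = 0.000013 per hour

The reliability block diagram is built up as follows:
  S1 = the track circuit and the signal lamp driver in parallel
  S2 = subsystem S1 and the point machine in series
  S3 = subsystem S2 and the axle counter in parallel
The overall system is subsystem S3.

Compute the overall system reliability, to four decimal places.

0.9731

R(track circuit) = exp(−0.000012 × 10000) = 0.886920
R(signal lamp driver) = exp(−0.0000083 × 10000) = 0.920351
R(point machine) = exp(−0.000024 × 10000) = 0.786628
R(axle counter) = exp(−0.000013 × 10000) = 0.878095
Parallel (track circuit and signal lamp driver): 1 − (1 − 0.886920)(1 − 0.920351) = 0.990993
Series ([0.990993] and point machine): 0.990993 × 0.786628 = 0.779543
Parallel ([0.779543] and axle counter): 1 − (1 − 0.779543)(1 − 0.878095) = 0.9731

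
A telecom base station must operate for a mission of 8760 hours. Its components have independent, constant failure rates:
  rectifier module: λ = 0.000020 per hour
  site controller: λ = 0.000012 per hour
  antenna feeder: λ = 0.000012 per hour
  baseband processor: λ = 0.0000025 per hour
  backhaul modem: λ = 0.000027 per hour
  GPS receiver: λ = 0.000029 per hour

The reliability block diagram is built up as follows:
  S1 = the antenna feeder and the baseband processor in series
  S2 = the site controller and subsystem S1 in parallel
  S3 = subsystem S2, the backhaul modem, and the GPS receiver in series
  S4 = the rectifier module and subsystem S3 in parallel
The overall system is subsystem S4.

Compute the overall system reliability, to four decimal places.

0.9365

R(rectifier module) = exp(−0.000020 × 8760) = 0.839289
R(site controller) = exp(−0.000012 × 8760) = 0.900216
R(antenna feeder) = exp(−0.000012 × 8760) = 0.900216
R(baseband processor) = exp(−0.0000025 × 8760) = 0.978338
R(backhaul modem) = exp(−0.000027 × 8760) = 0.789370
R(GPS receiver) = exp(−0.000029 × 8760) = 0.775661
Series (antenna feeder and baseband processor): 0.900216 × 0.978338 = 0.880716
Parallel (site controller and [0.880716]): 1 − (1 − 0.900216)(1 − 0.880716) = 0.988097
Series ([0.988097], backhaul modem, and GPS receiver): 0.988097 × 0.789370 × 0.775661 = 0.604996
Parallel (rectifier module and [0.604996]): 1 − (1 − 0.839289)(1 − 0.604996) = 0.9365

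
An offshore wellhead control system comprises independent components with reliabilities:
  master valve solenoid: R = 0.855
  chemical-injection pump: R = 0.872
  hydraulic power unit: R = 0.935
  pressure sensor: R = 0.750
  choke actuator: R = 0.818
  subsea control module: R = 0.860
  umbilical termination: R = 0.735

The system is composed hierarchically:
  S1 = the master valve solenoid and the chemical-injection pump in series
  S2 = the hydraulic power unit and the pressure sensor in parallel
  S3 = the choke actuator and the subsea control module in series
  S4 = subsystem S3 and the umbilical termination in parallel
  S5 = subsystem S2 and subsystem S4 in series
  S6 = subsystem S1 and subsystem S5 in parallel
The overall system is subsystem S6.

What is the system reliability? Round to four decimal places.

0.9762

Series (master valve solenoid and chemical-injection pump): 0.855000 × 0.872000 = 0.745560
Parallel (hydraulic power unit and pressure sensor): 1 − (1 − 0.935000)(1 − 0.750000) = 0.983750
Series (choke actuator and subsea control module): 0.818000 × 0.860000 = 0.703480
Parallel ([0.703480] and umbilical termination): 1 − (1 − 0.703480)(1 − 0.735000) = 0.921422
Series ([0.983750] and [0.921422]): 0.983750 × 0.921422 = 0.906449
Parallel ([0.745560] and [0.906449]): 1 − (1 − 0.745560)(1 − 0.906449) = 0.9762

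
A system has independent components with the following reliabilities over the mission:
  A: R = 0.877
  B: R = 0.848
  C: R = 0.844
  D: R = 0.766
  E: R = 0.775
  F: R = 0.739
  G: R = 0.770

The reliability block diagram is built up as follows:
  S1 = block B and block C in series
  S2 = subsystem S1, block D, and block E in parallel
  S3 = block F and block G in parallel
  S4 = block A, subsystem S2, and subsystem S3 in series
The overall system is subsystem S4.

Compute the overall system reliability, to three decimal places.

Series (B and C): 0.84800 × 0.84400 = 0.71571
Parallel ([0.71571], D, and E): 1 − (1 − 0.71571)(1 − 0.76600)(1 − 0.77500) = 0.98503
Parallel (F and G): 1 − (1 − 0.73900)(1 − 0.77000) = 0.93997
Series (A, [0.98503], and [0.93997]): 0.87700 × 0.98503 × 0.93997 = 0.812

0.812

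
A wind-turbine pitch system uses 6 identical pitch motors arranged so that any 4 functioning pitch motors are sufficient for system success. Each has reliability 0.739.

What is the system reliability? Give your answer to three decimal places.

0.813

R = Σ_{i=4}^{6} C(6,i) p^i (1−p)^{6−i} with p = 0.739
C(6,4)·0.739^4·0.261^2 = 0.30475
C(6,5)·0.739^5·0.261^1 = 0.34515
C(6,6)·0.739^6·0.261^0 = 0.16288
Sum = 0.813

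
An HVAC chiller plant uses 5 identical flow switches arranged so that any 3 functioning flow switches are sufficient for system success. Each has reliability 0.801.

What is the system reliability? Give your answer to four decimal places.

0.9428

R = Σ_{i=3}^{5} C(5,i) p^i (1−p)^{5−i} with p = 0.801
C(5,3)·0.801^3·0.199^2 = 0.203518
C(5,4)·0.801^4·0.199^1 = 0.409594
C(5,5)·0.801^5·0.199^0 = 0.329733
Sum = 0.9428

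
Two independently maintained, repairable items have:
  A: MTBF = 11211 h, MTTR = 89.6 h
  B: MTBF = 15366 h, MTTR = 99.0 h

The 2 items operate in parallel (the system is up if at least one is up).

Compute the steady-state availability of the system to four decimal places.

A(A) = MTBF/(MTBF+MTTR) = 11211/(11211+89.6) = 0.992071
A(B) = MTBF/(MTBF+MTTR) = 15366/(15366+99.0) = 0.993598
Parallel availability: 1 − (1 − 0.992071)(1 − 0.993598) = 0.9999

0.9999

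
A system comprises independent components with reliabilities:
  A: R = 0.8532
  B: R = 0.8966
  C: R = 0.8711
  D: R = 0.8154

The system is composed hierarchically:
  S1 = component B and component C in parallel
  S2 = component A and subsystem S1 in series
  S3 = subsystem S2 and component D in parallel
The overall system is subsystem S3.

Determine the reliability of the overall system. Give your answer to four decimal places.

0.9708

Parallel (B and C): 1 − (1 − 0.896600)(1 − 0.871100) = 0.986672
Series (A and [0.986672]): 0.853200 × 0.986672 = 0.841829
Parallel ([0.841829] and D): 1 − (1 − 0.841829)(1 − 0.815400) = 0.9708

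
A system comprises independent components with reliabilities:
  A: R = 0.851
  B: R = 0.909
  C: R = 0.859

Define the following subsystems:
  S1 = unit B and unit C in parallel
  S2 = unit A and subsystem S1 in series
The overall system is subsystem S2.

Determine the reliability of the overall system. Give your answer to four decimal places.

Parallel (B and C): 1 − (1 − 0.909000)(1 − 0.859000) = 0.987169
Series (A and [0.987169]): 0.851000 × 0.987169 = 0.8401

0.8401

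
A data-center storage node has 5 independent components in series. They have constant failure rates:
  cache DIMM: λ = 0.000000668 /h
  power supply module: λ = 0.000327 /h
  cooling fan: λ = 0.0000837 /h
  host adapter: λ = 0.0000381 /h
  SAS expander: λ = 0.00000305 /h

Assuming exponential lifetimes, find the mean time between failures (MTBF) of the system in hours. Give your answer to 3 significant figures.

Series of exponential components: λ_sys = Σ λ_i
λ_sys = 0.000000668 + 0.000327 + 0.0000837 + 0.0000381 + 0.00000305 = 4.5252e-04 /h
MTBF = 1 / λ_sys = 2210 h

2210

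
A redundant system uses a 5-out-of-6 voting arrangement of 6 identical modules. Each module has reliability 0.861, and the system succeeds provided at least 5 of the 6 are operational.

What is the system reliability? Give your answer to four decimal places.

0.8020

R = Σ_{i=5}^{6} C(6,i) p^i (1−p)^{6−i} with p = 0.861
C(6,5)·0.861^5·0.139^1 = 0.394622
C(6,6)·0.861^6·0.139^0 = 0.407398
Sum = 0.8020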